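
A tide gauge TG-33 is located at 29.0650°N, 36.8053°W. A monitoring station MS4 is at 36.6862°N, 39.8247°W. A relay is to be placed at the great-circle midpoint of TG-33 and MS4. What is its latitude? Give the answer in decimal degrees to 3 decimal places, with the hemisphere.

32.885°N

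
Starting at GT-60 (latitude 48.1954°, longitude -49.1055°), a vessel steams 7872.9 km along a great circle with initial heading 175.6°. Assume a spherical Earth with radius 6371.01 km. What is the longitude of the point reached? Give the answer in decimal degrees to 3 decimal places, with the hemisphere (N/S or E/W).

δ = d/R = 7872.9/6371.01 = 1.235738 rad
φ₂ = arcsin(sin φ₁ cos δ + cos φ₁ sin δ cos θ)
   = arcsin(0.74542·0.32882 + 0.66659·0.94439·-0.99705) = -22.49208°
λ₂ = λ₁ + atan2(sin θ sin δ cos φ₁, cos δ − sin φ₁ sin φ₂) = -44.60787°

44.608°W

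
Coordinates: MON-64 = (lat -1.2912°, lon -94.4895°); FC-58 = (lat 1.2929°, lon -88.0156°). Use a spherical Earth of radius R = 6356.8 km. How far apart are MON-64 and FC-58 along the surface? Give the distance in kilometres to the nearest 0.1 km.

Δφ = 2.5841°,  Δλ = 6.4739°
a = sin²(Δφ/2) + cos φ₁ cos φ₂ sin²(Δλ/2) = 0.003695
c = 2·arcsin(√a) = 0.121651 rad = 6.9701°
d = R·c = 6356.8 × 0.121651 = 773.3 km

773.3 km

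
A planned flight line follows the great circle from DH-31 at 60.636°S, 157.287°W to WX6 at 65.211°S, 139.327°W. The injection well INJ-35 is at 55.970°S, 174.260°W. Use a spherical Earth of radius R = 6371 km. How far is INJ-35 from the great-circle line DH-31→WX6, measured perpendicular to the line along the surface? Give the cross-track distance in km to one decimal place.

δ₁₃ = central angle DH-31→INJ-35 = 0.174963 rad  (haversine)
θ₁₃ = bearing DH-31→INJ-35 = 290.199°,  θ₁₂ = bearing DH-31→WX6 = 127.041°
dₓₜ = R·arcsin(sin δ₁₃ · sin(θ₁₃ − θ₁₂)) = 6371·arcsin(0.17407·sin(163.157°)) = 321.466 km
|dₓₜ| = 321.466 km

321.5 km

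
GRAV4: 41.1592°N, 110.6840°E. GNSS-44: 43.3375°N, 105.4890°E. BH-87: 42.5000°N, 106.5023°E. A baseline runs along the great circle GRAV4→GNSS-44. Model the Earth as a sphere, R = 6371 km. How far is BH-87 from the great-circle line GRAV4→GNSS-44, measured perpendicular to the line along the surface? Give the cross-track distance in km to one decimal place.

43.3 km

δ₁₃ = central angle GRAV4→BH-87 = 0.059195 rad  (haversine)
θ₁₃ = bearing GRAV4→BH-87 = 294.668°,  θ₁₂ = bearing GRAV4→GNSS-44 = 301.258°
dₓₜ = R·arcsin(sin δ₁₃ · sin(θ₁₃ − θ₁₂)) = 6371·arcsin(0.05916·sin(-6.591°)) = -43.261 km
|dₓₜ| = 43.261 km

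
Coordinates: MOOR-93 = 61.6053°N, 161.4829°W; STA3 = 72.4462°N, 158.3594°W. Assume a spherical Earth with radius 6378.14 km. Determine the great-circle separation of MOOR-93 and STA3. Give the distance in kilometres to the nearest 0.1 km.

1214.0 km

Δφ = 10.8409°,  Δλ = 3.1235°
a = sin²(Δφ/2) + cos φ₁ cos φ₂ sin²(Δλ/2) = 0.009030
c = 2·arcsin(√a) = 0.190339 rad = 10.9056°
d = R·c = 6378.14 × 0.190339 = 1214.0 km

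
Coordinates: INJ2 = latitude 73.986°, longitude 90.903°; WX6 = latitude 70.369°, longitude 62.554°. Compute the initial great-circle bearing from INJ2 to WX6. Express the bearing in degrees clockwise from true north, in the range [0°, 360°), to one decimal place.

261.3°

Δλ = -28.3490°
y = sin Δλ · cos φ₂ = -0.159528
x = cos φ₁ sin φ₂ − sin φ₁ cos φ₂ cos Δλ = -0.024359
θ = atan2(y, x) = -98.6816° → 261.3184° (mod 360°)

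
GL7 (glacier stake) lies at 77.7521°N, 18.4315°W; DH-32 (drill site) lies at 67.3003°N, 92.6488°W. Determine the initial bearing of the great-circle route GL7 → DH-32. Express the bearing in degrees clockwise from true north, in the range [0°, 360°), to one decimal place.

Δλ = -74.2173°
y = sin Δλ · cos φ₂ = -0.371353
x = cos φ₁ sin φ₂ − sin φ₁ cos φ₂ cos Δλ = 0.093137
θ = atan2(y, x) = -75.9203° → 284.0797° (mod 360°)

284.1°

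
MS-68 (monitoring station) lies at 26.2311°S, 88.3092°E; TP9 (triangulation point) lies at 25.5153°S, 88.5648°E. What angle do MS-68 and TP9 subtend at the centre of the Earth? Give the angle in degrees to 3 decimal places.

Δφ = 0.7158°,  Δλ = 0.2556°
a = sin²(Δφ/2) + cos φ₁ cos φ₂ sin²(Δλ/2) = 0.000043
c = 2·arcsin(√a) = 0.013122 rad = 0.7518°

0.752°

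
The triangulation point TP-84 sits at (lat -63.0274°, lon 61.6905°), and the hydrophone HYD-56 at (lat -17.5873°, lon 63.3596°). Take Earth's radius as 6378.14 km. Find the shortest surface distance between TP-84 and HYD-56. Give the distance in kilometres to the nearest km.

5060 km

Δφ = 45.4401°,  Δλ = 1.6691°
a = sin²(Δφ/2) + cos φ₁ cos φ₂ sin²(Δλ/2) = 0.149264
c = 2·arcsin(√a) = 0.793337 rad = 45.4548°
d = R·c = 6378.14 × 0.793337 = 5060.0 km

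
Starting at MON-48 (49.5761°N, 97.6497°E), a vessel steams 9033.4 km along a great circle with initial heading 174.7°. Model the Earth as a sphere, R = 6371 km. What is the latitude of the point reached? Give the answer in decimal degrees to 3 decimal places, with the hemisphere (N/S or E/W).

31.479°S

δ = d/R = 9033.4/6371 = 1.417894 rad
φ₂ = arcsin(sin φ₁ cos δ + cos φ₁ sin δ cos θ)
   = arcsin(0.76127·0.15231 + 0.64844·0.98833·-0.99572) = -31.47896°
λ₂ = λ₁ + atan2(sin θ sin δ cos φ₁, cos δ − sin φ₁ sin φ₂) = 103.79480°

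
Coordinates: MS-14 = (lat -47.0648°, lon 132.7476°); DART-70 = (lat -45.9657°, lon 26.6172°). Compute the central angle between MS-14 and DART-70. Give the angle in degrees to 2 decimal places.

66.75°

Δφ = 1.0991°,  Δλ = -106.1304°
a = sin²(Δφ/2) + cos φ₁ cos φ₂ sin²(Δλ/2) = 0.302600
c = 2·arcsin(√a) = 1.164947 rad = 66.7466°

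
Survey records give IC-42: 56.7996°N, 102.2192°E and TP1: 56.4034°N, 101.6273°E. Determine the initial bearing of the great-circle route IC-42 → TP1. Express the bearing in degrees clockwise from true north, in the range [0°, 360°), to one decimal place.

Δλ = -0.5919°
y = sin Δλ · cos φ₂ = -0.005716
x = cos φ₁ sin φ₂ − sin φ₁ cos φ₂ cos Δλ = -0.006890
θ = atan2(y, x) = -140.3203° → 219.6797° (mod 360°)

219.7°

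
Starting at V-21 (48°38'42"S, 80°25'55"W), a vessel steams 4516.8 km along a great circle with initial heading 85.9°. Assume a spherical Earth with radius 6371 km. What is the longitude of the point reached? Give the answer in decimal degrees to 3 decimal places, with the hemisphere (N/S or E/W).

29.992°W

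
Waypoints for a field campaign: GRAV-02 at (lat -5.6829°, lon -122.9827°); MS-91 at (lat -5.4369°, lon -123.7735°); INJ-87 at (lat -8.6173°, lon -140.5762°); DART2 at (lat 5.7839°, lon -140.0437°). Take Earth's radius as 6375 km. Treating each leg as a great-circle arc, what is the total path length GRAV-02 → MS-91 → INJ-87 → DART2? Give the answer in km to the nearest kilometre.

GRAV-02→MS-91: c = 0.014392 rad, d = 91.75 km
MS-91→INJ-87: c = 0.296251 rad, d = 1888.60 km
INJ-87→DART2: c = 0.251519 rad, d = 1603.43 km
Total = 91.75 + 1888.60 + 1603.43 = 3583.79 km

3584 km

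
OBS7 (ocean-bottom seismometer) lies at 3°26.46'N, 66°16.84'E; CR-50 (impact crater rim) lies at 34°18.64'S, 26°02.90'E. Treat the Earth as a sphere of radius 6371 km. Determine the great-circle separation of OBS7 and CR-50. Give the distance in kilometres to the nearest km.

5943 km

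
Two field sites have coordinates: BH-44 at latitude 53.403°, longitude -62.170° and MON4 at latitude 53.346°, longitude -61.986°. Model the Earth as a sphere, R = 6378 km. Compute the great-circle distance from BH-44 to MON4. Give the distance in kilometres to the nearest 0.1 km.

13.8 km

Δφ = -0.0570°,  Δλ = 0.1840°
a = sin²(Δφ/2) + cos φ₁ cos φ₂ sin²(Δλ/2) = 0.000001
c = 2·arcsin(√a) = 0.002159 rad = 0.1237°
d = R·c = 6378 × 0.002159 = 13.8 km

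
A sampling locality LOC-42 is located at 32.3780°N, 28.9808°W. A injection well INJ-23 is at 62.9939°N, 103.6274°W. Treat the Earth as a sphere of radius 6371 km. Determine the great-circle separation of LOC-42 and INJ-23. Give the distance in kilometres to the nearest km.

Δφ = 30.6159°,  Δλ = -74.6466°
a = sin²(Δφ/2) + cos φ₁ cos φ₂ sin²(Δλ/2) = 0.210676
c = 2·arcsin(√a) = 0.953727 rad = 54.6445°
d = R·c = 6371 × 0.953727 = 6076.2 km

6076 km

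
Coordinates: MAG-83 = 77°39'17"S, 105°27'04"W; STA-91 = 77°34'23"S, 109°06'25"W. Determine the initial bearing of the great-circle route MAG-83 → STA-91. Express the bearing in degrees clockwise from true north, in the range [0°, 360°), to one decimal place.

274.2°

MAG-83: φ = -77.65472°, λ = -105.45111°
STA-91: φ = -77.57306°, λ = -109.10694°
Δλ = -3.6558°
y = sin Δλ · cos φ₂ = -0.013721
x = cos φ₁ sin φ₂ − sin φ₁ cos φ₂ cos Δλ = 0.000998
θ = atan2(y, x) = -85.8418° → 274.1582° (mod 360°)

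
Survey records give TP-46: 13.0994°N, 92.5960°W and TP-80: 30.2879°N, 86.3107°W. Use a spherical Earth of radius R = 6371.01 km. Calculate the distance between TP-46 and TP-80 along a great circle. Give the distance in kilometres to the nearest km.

Δφ = 17.1885°,  Δλ = 6.2853°
a = sin²(Δφ/2) + cos φ₁ cos φ₂ sin²(Δλ/2) = 0.024859
c = 2·arcsin(√a) = 0.316655 rad = 18.1430°
d = R·c = 6371.01 × 0.316655 = 2017.4 km

2017 km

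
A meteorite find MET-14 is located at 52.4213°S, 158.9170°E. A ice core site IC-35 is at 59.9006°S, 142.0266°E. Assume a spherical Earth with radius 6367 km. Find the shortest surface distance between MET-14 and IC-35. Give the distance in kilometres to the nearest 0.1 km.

1328.9 km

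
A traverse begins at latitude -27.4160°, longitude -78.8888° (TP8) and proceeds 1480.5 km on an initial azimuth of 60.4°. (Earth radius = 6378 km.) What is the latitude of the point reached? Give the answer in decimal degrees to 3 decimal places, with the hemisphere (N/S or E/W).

δ = d/R = 1480.5/6378 = 0.232126 rad
φ₂ = arcsin(sin φ₁ cos δ + cos φ₁ sin δ cos θ)
   = arcsin(-0.46045·0.97318 + 0.88769·0.23005·0.49394) = -20.31801°
λ₂ = λ₁ + atan2(sin θ sin δ cos φ₁, cos δ − sin φ₁ sin φ₂) = -66.57322°

20.318°S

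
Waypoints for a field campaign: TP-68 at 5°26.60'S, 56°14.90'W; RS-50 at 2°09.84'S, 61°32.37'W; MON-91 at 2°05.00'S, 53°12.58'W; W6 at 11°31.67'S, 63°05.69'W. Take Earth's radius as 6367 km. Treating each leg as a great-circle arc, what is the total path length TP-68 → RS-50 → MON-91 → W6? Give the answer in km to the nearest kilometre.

TP-68: φ = -5.44333°, λ = -56.24833°
RS-50: φ = -2.16400°, λ = -61.53950°
MON-91: φ = -2.08333°, λ = -53.20967°
W6: φ = -11.52783°, λ = -63.09483°
TP-68→RS-50: c = 0.108463 rad, d = 690.58 km
RS-50→MON-91: c = 0.145290 rad, d = 925.06 km
MON-91→W6: c = 0.237590 rad, d = 1512.74 km
Total = 690.58 + 925.06 + 1512.74 = 3128.38 km

3128 km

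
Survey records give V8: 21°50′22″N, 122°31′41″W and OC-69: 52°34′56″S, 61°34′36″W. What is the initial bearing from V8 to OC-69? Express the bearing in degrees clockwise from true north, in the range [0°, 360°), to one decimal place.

V8: φ = +21.83944°, λ = -122.52806°
OC-69: φ = -52.58222°, λ = -61.57667°
Δλ = 60.9514°
y = sin Δλ · cos φ₂ = 0.531188
x = cos φ₁ sin φ₂ − sin φ₁ cos φ₂ cos Δλ = -0.846978
θ = atan2(y, x) = 147.9058° → 147.9058° (mod 360°)

147.9°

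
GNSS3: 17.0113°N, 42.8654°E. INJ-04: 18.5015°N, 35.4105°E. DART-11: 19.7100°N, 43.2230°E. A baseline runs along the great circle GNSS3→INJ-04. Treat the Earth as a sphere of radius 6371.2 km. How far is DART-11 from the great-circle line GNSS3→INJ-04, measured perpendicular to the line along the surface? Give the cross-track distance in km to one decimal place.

300.9 km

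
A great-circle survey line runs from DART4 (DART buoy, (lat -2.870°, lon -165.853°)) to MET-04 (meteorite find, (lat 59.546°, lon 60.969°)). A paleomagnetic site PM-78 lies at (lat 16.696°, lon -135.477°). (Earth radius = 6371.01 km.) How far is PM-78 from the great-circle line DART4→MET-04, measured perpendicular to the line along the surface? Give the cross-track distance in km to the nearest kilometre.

3906 km

δ₁₃ = central angle DART4→PM-78 = 0.625050 rad  (haversine)
θ₁₃ = bearing DART4→PM-78 = 55.869°,  θ₁₂ = bearing DART4→MET-04 = 336.340°
dₓₜ = R·arcsin(sin δ₁₃ · sin(θ₁₃ − θ₁₂)) = 6371.01·arcsin(0.58514·sin(-280.470°)) = 3905.979 km
|dₓₜ| = 3905.979 km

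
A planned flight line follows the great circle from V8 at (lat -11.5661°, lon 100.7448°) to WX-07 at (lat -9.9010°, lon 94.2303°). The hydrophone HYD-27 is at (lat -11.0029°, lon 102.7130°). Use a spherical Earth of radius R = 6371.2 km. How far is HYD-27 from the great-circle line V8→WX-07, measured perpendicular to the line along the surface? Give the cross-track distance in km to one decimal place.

111.9 km

δ₁₃ = central angle V8→HYD-27 = 0.035092 rad  (haversine)
θ₁₃ = bearing V8→HYD-27 = 73.927°,  θ₁₂ = bearing V8→WX-07 = 283.959°
dₓₜ = R·arcsin(sin δ₁₃ · sin(θ₁₃ − θ₁₂)) = 6371.2·arcsin(0.03508·sin(-210.032°)) = 111.880 km
|dₓₜ| = 111.880 km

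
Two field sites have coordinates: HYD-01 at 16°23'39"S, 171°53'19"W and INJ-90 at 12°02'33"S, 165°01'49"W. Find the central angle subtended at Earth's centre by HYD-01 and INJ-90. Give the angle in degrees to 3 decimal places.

7.944°

HYD-01: φ = -16.39417°, λ = -171.88861°
INJ-90: φ = -12.04250°, λ = -165.03028°
Δφ = 4.3517°,  Δλ = 6.8583°
a = sin²(Δφ/2) + cos φ₁ cos φ₂ sin²(Δλ/2) = 0.004798
c = 2·arcsin(√a) = 0.138649 rad = 7.9440°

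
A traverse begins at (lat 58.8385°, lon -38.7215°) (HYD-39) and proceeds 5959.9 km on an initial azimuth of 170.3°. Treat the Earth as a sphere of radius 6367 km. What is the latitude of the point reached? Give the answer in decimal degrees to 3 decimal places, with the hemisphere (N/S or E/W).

5.549°N

δ = d/R = 5959.9/6367 = 0.936061 rad
φ₂ = arcsin(sin φ₁ cos δ + cos φ₁ sin δ cos θ)
   = arcsin(0.85571·0.59296 + 0.51745·0.80523·-0.98570) = 5.54897°
λ₂ = λ₁ + atan2(sin θ sin δ cos φ₁, cos δ − sin φ₁ sin φ₂) = -30.88705°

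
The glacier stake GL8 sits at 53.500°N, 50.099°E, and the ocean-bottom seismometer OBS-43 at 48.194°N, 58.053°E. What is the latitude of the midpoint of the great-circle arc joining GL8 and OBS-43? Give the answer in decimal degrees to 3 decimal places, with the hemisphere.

Bx = cos φ₂ cos Δλ = 0.660197,  By = cos φ₂ sin Δλ = 0.092244
φₘ = atan2(sin φ₁ + sin φ₂, √((cos φ₁ + Bx)² + By²)) = 50.91440°
λₘ = λ₁ + atan2(By, cos φ₁ + Bx) = 54.30269°

50.914°N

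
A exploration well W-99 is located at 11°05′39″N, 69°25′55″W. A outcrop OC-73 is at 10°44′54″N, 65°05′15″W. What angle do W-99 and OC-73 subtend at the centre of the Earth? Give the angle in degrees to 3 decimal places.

4.280°

W-99: φ = +11.09417°, λ = -69.43194°
OC-73: φ = +10.74833°, λ = -65.08750°
Δφ = -0.3458°,  Δλ = 4.3444°
a = sin²(Δφ/2) + cos φ₁ cos φ₂ sin²(Δλ/2) = 0.001394
c = 2·arcsin(√a) = 0.074695 rad = 4.2797°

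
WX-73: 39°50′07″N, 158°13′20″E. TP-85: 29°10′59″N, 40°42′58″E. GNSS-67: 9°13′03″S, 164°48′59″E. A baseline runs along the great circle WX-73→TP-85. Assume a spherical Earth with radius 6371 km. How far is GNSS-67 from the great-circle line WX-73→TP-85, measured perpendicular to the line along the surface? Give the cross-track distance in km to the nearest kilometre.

WX-73: φ = +39.83528°, λ = +158.22222°
TP-85: φ = +29.18306°, λ = +40.71611°
GNSS-67: φ = -9.21750°, λ = +164.81639°
δ₁₃ = central angle WX-73→GNSS-67 = 0.862752 rad  (haversine)
θ₁₃ = bearing WX-73→GNSS-67 = 171.418°,  θ₁₂ = bearing WX-73→TP-85 = 309.251°
dₓₜ = R·arcsin(sin δ₁₃ · sin(θ₁₃ − θ₁₂)) = 6371·arcsin(0.75964·sin(-137.833°)) = -3409.209 km
|dₓₜ| = 3409.209 km

3409 km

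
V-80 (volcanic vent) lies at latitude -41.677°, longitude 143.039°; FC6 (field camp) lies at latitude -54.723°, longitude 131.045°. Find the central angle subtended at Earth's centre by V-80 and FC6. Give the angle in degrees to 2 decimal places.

15.25°

Δφ = -13.0460°,  Δλ = -11.9940°
a = sin²(Δφ/2) + cos φ₁ cos φ₂ sin²(Δλ/2) = 0.017614
c = 2·arcsin(√a) = 0.266220 rad = 15.2533°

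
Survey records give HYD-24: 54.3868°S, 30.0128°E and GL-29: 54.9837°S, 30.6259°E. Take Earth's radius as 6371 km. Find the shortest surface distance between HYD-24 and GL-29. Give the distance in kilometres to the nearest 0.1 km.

Δφ = -0.5969°,  Δλ = 0.6131°
a = sin²(Δφ/2) + cos φ₁ cos φ₂ sin²(Δλ/2) = 0.000037
c = 2·arcsin(√a) = 0.012116 rad = 0.6942°
d = R·c = 6371 × 0.012116 = 77.2 km

77.2 km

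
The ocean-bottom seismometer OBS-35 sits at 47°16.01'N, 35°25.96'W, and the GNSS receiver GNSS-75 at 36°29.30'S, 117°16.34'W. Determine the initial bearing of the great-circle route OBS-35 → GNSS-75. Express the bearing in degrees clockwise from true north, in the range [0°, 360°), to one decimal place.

238.5°

OBS-35: φ = +47.26683°, λ = -35.43267°
GNSS-75: φ = -36.48833°, λ = -117.27233°
Δλ = -81.8397°
y = sin Δλ · cos φ₂ = -0.795837
x = cos φ₁ sin φ₂ − sin φ₁ cos φ₂ cos Δλ = -0.487350
θ = atan2(y, x) = -121.4822° → 238.5178° (mod 360°)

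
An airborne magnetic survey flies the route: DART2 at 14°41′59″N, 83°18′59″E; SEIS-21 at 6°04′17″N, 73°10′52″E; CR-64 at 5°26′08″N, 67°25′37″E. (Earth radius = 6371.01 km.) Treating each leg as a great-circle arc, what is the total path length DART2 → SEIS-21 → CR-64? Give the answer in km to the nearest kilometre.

DART2: φ = +14.69972°, λ = +83.31639°
SEIS-21: φ = +6.07139°, λ = +73.18111°
CR-64: φ = +5.43556°, λ = +67.42694°
DART2→SEIS-21: c = 0.229972 rad, d = 1465.15 km
SEIS-21→CR-64: c = 0.100537 rad, d = 640.52 km
Total = 1465.15 + 640.52 = 2105.67 km

2106 km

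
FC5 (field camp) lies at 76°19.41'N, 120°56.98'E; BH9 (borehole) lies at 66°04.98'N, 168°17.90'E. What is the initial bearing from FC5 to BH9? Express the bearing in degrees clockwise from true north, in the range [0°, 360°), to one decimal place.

99.7°

FC5: φ = +76.32350°, λ = +120.94967°
BH9: φ = +66.08300°, λ = +168.29833°
Δλ = 47.3487°
y = sin Δλ · cos φ₂ = 0.298177
x = cos φ₁ sin φ₂ − sin φ₁ cos φ₂ cos Δλ = -0.050756
θ = atan2(y, x) = 99.6603° → 99.6603° (mod 360°)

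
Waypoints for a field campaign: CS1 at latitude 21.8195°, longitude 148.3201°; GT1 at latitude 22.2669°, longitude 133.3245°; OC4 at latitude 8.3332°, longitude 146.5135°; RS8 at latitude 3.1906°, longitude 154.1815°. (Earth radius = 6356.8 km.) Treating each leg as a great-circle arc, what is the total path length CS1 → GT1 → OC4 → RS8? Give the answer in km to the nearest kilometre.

CS1→GT1: c = 0.242618 rad, d = 1542.27 km
GT1→OC4: c = 0.328825 rad, d = 2090.27 km
OC4→RS8: c = 0.160543 rad, d = 1020.54 km
Total = 1542.27 + 2090.27 + 1020.54 = 4653.08 km

4653 km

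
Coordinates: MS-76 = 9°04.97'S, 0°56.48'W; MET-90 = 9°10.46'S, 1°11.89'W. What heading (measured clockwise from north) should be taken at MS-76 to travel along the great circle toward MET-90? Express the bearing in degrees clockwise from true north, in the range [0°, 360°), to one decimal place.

250.1°

MS-76: φ = -9.08283°, λ = -0.94133°
MET-90: φ = -9.17433°, λ = -1.19817°
Δλ = -0.2568°
y = sin Δλ · cos φ₂ = -0.004425
x = cos φ₁ sin φ₂ − sin φ₁ cos φ₂ cos Δλ = -0.001599
θ = atan2(y, x) = -109.8614° → 250.1386° (mod 360°)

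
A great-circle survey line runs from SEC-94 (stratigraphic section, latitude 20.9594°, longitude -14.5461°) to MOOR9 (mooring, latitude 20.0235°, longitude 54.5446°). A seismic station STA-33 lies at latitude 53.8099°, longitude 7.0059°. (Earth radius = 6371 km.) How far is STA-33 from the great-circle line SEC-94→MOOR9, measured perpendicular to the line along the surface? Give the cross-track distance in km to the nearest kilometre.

3300 km

δ₁₃ = central angle SEC-94→STA-33 = 0.640934 rad  (haversine)
θ₁₃ = bearing SEC-94→STA-33 = 21.269°,  θ₁₂ = bearing SEC-94→MOOR9 = 77.175°
dₓₜ = R·arcsin(sin δ₁₃ · sin(θ₁₃ − θ₁₂)) = 6371·arcsin(0.59794·sin(-55.906°)) = -3300.358 km
|dₓₜ| = 3300.358 km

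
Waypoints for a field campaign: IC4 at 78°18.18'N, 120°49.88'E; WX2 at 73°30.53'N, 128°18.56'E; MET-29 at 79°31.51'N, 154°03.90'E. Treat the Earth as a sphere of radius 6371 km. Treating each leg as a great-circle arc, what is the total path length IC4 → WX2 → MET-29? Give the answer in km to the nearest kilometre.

1499 km

IC4: φ = +78.30300°, λ = +120.83133°
WX2: φ = +73.50883°, λ = +128.30933°
MET-29: φ = +79.52517°, λ = +154.06500°
IC4→WX2: c = 0.089339 rad, d = 569.18 km
WX2→MET-29: c = 0.145972 rad, d = 929.98 km
Total = 569.18 + 929.98 = 1499.16 km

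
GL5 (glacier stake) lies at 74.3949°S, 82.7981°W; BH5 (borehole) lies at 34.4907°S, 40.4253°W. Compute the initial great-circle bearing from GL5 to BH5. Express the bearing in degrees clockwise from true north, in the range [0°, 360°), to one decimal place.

52.0°

Δλ = 42.3728°
y = sin Δλ · cos φ₂ = 0.555483
x = cos φ₁ sin φ₂ − sin φ₁ cos φ₂ cos Δλ = 0.434136
θ = atan2(y, x) = 51.9907° → 51.9907° (mod 360°)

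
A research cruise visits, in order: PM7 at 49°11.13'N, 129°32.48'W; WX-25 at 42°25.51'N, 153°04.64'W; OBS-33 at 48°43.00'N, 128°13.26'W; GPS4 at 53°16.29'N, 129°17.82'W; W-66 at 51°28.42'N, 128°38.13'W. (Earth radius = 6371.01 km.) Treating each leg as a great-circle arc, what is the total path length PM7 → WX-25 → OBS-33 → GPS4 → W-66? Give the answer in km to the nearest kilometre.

4726 km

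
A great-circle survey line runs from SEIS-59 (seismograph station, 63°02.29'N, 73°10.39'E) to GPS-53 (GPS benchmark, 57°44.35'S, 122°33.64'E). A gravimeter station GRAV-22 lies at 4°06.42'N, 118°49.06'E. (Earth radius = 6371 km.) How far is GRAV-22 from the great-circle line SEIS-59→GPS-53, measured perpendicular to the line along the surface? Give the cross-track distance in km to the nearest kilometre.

2064 km

SEIS-59: φ = +63.03817°, λ = +73.17317°
GPS-53: φ = -57.73917°, λ = +122.56067°
GRAV-22: φ = +4.10700°, λ = +118.81767°
δ₁₃ = central angle SEIS-59→GRAV-22 = 1.181006 rad  (haversine)
θ₁₃ = bearing SEIS-59→GRAV-22 = 129.555°,  θ₁₂ = bearing SEIS-59→GPS-53 = 149.688°
dₓₜ = R·arcsin(sin δ₁₃ · sin(θ₁₃ − θ₁₂)) = 6371·arcsin(0.92499·sin(-20.133°)) = -2064.366 km
|dₓₜ| = 2064.366 km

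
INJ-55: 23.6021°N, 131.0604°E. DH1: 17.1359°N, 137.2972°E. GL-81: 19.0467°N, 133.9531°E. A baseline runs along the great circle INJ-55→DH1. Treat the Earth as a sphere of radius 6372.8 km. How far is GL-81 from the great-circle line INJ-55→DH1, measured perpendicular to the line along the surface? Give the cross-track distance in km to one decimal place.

123.3 km

δ₁₃ = central angle INJ-55→GL-81 = 0.092366 rad  (haversine)
θ₁₃ = bearing INJ-55→GL-81 = 148.856°,  θ₁₂ = bearing INJ-55→DH1 = 136.748°
dₓₜ = R·arcsin(sin δ₁₃ · sin(θ₁₃ − θ₁₂)) = 6372.8·arcsin(0.09223·sin(12.108°)) = 123.296 km
|dₓₜ| = 123.296 km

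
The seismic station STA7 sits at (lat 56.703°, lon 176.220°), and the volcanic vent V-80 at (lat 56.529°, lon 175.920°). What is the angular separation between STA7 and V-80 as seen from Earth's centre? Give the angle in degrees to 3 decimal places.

0.240°

Δφ = -0.1740°,  Δλ = -0.3000°
a = sin²(Δφ/2) + cos φ₁ cos φ₂ sin²(Δλ/2) = 0.000004
c = 2·arcsin(√a) = 0.004186 rad = 0.2398°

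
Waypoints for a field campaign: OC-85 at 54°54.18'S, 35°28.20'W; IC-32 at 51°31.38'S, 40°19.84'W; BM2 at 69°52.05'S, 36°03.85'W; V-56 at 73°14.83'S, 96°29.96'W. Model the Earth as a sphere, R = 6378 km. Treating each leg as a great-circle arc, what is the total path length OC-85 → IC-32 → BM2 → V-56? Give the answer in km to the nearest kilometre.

OC-85: φ = -54.90300°, λ = -35.47000°
IC-32: φ = -51.52300°, λ = -40.33067°
BM2: φ = -69.86750°, λ = -36.06417°
V-56: φ = -73.24717°, λ = -96.49933°
OC-85→IC-32: c = 0.077815 rad, d = 496.31 km
IC-32→BM2: c = 0.322052 rad, d = 2054.05 km
BM2→V-56: c = 0.323901 rad, d = 2065.84 km
Total = 496.31 + 2054.05 + 2065.84 = 4616.19 km

4616 km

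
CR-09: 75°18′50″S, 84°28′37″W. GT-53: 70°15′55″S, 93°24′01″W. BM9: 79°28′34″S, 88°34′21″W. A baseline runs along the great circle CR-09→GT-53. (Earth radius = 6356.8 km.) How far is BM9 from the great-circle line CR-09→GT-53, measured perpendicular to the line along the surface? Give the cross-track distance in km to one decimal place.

316.0 km

CR-09: φ = -75.31389°, λ = -84.47694°
GT-53: φ = -70.26528°, λ = -93.40028°
BM9: φ = -79.47611°, λ = -88.57250°
δ₁₃ = central angle CR-09→BM9 = 0.074256 rad  (haversine)
θ₁₃ = bearing CR-09→BM9 = 190.127°,  θ₁₂ = bearing CR-09→GT-53 = 328.070°
dₓₜ = R·arcsin(sin δ₁₃ · sin(θ₁₃ − θ₁₂)) = 6356.8·arcsin(0.07419·sin(-137.943°)) = -316.039 km
|dₓₜ| = 316.039 km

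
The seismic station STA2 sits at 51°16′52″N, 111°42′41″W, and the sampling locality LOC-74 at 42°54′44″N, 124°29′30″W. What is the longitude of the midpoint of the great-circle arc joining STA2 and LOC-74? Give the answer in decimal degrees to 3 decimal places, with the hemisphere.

STA2: φ = +51.28111°, λ = -111.71139°
LOC-74: φ = +42.91222°, λ = -124.49167°
Bx = cos φ₂ cos Δλ = 0.714253,  By = cos φ₂ sin Δλ = -0.162016
φₘ = atan2(sin φ₁ + sin φ₂, √((cos φ₁ + Bx)² + By²)) = 47.27358°
λₘ = λ₁ + atan2(By, cos φ₁ + Bx) = -118.60666°

118.607°W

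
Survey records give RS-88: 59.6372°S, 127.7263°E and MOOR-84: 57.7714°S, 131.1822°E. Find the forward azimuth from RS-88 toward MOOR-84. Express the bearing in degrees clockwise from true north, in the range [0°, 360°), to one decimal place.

45.4°

Δλ = 3.4559°
y = sin Δλ · cos φ₂ = 0.032147
x = cos φ₁ sin φ₂ − sin φ₁ cos φ₂ cos Δλ = 0.031722
θ = atan2(y, x) = 45.3818° → 45.3818° (mod 360°)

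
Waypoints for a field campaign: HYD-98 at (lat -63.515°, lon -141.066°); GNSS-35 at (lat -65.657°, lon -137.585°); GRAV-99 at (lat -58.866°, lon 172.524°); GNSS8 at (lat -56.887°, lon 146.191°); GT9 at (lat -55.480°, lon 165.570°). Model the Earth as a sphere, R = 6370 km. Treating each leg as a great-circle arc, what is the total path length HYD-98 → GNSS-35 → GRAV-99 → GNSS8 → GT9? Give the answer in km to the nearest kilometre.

5668 km

HYD-98→GNSS-35: c = 0.045565 rad, d = 290.25 km
GNSS-35→GRAV-99: c = 0.409891 rad, d = 2611.01 km
GRAV-99→GNSS8: c = 0.245181 rad, d = 1561.80 km
GNSS8→GT9: c = 0.189179 rad, d = 1205.07 km
Total = 290.25 + 2611.01 + 1561.80 + 1205.07 = 5668.13 km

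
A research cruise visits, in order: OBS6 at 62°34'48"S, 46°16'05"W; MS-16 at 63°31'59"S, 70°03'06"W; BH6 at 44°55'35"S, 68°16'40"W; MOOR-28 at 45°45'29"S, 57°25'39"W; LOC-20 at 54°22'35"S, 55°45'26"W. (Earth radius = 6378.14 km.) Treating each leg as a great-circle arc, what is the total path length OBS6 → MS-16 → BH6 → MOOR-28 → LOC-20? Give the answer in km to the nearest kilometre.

5092 km

OBS6: φ = -62.58000°, λ = -46.26806°
MS-16: φ = -63.53306°, λ = -70.05167°
BH6: φ = -44.92639°, λ = -68.27778°
MOOR-28: φ = -45.75806°, λ = -57.42750°
LOC-20: φ = -54.37639°, λ = -55.75722°
OBS6→MS-16: c = 0.187724 rad, d = 1197.33 km
MS-16→BH6: c = 0.325221 rad, d = 2074.31 km
BH6→MOOR-28: c = 0.133789 rad, d = 853.32 km
MOOR-28→LOC-20: c = 0.151566 rad, d = 966.71 km
Total = 1197.33 + 2074.31 + 853.32 + 966.71 = 5091.67 km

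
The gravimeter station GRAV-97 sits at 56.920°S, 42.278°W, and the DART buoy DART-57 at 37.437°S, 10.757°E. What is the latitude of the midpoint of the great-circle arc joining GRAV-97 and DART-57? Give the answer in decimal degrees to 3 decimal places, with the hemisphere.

Bx = cos φ₂ cos Δλ = 0.477467,  By = cos φ₂ sin Δλ = 0.634426
φₘ = atan2(sin φ₁ + sin φ₂, √((cos φ₁ + Bx)² + By²)) = -50.21412°
λₘ = λ₁ + atan2(By, cos φ₁ + Bx) = -10.47930°

50.214°S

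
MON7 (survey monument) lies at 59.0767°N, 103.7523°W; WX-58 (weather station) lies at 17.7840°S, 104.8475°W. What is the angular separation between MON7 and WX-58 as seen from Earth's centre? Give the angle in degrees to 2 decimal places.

Δφ = -76.8607°,  Δλ = -1.0952°
a = sin²(Δφ/2) + cos φ₁ cos φ₂ sin²(Δλ/2) = 0.386385
c = 2·arcsin(√a) = 1.341564 rad = 76.8660°

76.87°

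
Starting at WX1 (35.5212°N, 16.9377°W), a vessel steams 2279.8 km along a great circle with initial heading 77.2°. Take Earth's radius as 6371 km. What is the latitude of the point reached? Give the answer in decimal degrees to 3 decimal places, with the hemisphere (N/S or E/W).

δ = d/R = 2279.8/6371 = 0.357840 rad
φ₂ = arcsin(sin φ₁ cos δ + cos φ₁ sin δ cos θ)
   = arcsin(0.58100·0.93666 + 0.81390·0.35025·0.22155) = 37.39869°
λ₂ = λ₁ + atan2(sin θ sin δ cos φ₁, cos δ − sin φ₁ sin φ₂) = 8.52537°

37.399°N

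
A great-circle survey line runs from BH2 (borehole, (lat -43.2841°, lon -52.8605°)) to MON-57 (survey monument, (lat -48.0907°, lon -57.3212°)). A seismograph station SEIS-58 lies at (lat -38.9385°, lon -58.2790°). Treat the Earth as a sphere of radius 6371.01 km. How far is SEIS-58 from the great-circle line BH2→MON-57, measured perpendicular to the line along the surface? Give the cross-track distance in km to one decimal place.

644.1 km

δ₁₃ = central angle BH2→SEIS-58 = 0.104018 rad  (haversine)
θ₁₃ = bearing BH2→SEIS-58 = 314.977°,  θ₁₂ = bearing BH2→MON-57 = 211.379°
dₓₜ = R·arcsin(sin δ₁₃ · sin(θ₁₃ − θ₁₂)) = 6371.01·arcsin(0.10383·sin(103.598°)) = 644.061 km
|dₓₜ| = 644.061 km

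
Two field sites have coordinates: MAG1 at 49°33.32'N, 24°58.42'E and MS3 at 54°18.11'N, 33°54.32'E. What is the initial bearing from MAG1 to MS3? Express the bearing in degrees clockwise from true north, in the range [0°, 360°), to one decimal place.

MAG1: φ = +49.55533°, λ = +24.97367°
MS3: φ = +54.30183°, λ = +33.90533°
Δλ = 8.9317°
y = sin Δλ · cos φ₂ = 0.090594
x = cos φ₁ sin φ₂ − sin φ₁ cos φ₂ cos Δλ = 0.088132
θ = atan2(y, x) = 45.7893° → 45.7893° (mod 360°)

45.8°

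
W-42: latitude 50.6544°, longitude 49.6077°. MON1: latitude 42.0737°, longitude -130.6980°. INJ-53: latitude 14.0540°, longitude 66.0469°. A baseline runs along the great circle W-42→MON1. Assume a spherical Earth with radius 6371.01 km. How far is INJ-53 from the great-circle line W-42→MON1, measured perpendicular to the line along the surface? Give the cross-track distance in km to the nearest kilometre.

1787 km

δ₁₃ = central angle W-42→INJ-53 = 0.679843 rad  (haversine)
θ₁₃ = bearing W-42→INJ-53 = 154.108°,  θ₁₂ = bearing W-42→MON1 = 0.227°
dₓₜ = R·arcsin(sin δ₁₃ · sin(θ₁₃ − θ₁₂)) = 6371.01·arcsin(0.62867·sin(153.881°)) = 1786.610 km
|dₓₜ| = 1786.610 km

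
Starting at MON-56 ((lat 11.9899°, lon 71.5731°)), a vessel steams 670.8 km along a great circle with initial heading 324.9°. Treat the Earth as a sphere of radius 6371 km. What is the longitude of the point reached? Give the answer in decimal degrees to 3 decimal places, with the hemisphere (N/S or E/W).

67.952°E

δ = d/R = 670.8/6371 = 0.105290 rad
φ₂ = arcsin(sin φ₁ cos δ + cos φ₁ sin δ cos θ)
   = arcsin(0.20774·0.99446 + 0.97818·0.10510·0.81815) = 16.89967°
λ₂ = λ₁ + atan2(sin θ sin δ cos φ₁, cos δ − sin φ₁ sin φ₂) = 67.95202°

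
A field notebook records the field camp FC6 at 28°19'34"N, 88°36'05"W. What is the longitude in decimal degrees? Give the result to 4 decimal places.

88.6014°W

88° + 36′/60 + 5″/3600 = 88 + 0.60000 + 0.00139 = 88.6014°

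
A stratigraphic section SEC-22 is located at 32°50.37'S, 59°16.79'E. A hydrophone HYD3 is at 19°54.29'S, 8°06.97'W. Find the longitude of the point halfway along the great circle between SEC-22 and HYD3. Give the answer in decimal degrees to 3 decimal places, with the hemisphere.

SEC-22: φ = -32.83950°, λ = +59.27983°
HYD3: φ = -19.90483°, λ = -8.11617°
Bx = cos φ₂ cos Δλ = 0.361398,  By = cos φ₂ sin Δλ = -0.868032
φₘ = atan2(sin φ₁ + sin φ₂, √((cos φ₁ + Bx)² + By²)) = -30.77435°
λₘ = λ₁ + atan2(By, cos φ₁ + Bx) = 23.43540°

23.435°E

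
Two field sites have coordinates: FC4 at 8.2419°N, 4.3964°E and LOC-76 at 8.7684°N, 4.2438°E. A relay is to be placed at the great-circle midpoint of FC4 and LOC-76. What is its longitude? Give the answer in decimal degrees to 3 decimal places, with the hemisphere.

Bx = cos φ₂ cos Δλ = 0.988309,  By = cos φ₂ sin Δλ = -0.002632
φₘ = atan2(sin φ₁ + sin φ₂, √((cos φ₁ + Bx)² + By²)) = 8.50516°
λₘ = λ₁ + atan2(By, cos φ₁ + Bx) = 4.32015°

4.320°E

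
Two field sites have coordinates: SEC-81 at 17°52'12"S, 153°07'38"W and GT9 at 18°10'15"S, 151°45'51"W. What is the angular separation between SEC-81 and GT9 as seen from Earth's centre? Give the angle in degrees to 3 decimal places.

1.331°

SEC-81: φ = -17.87000°, λ = -153.12722°
GT9: φ = -18.17083°, λ = -151.76417°
Δφ = -0.3008°,  Δλ = 1.3631°
a = sin²(Δφ/2) + cos φ₁ cos φ₂ sin²(Δλ/2) = 0.000135
c = 2·arcsin(√a) = 0.023224 rad = 1.3306°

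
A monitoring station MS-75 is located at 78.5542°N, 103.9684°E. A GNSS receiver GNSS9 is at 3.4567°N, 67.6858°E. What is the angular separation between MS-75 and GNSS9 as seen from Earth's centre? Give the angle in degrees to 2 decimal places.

Δφ = -75.0975°,  Δλ = -36.2826°
a = sin²(Δφ/2) + cos φ₁ cos φ₂ sin²(Δλ/2) = 0.390616
c = 2·arcsin(√a) = 1.350244 rad = 77.3633°

77.36°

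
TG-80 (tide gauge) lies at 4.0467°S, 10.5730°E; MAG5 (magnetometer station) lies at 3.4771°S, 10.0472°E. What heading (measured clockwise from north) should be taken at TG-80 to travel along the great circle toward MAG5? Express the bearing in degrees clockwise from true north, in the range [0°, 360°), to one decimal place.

317.3°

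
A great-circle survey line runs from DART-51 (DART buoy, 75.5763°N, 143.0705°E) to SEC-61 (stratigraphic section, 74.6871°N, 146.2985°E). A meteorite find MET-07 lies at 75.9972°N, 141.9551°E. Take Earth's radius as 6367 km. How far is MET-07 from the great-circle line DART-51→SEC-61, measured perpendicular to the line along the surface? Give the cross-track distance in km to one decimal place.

11.6 km

δ₁₃ = central angle DART-51→MET-07 = 0.008764 rad  (haversine)
θ₁₃ = bearing DART-51→MET-07 = 327.489°,  θ₁₂ = bearing DART-51→SEC-61 = 135.463°
dₓₜ = R·arcsin(sin δ₁₃ · sin(θ₁₃ − θ₁₂)) = 6367·arcsin(0.00876·sin(192.026°)) = -11.626 km
|dₓₜ| = 11.626 km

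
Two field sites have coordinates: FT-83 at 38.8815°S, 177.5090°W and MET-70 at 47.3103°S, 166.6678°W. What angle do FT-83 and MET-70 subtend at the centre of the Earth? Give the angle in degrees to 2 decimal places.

11.54°

Δφ = -8.4288°,  Δλ = 10.8412°
a = sin²(Δφ/2) + cos φ₁ cos φ₂ sin²(Δλ/2) = 0.010111
c = 2·arcsin(√a) = 0.201444 rad = 11.5419°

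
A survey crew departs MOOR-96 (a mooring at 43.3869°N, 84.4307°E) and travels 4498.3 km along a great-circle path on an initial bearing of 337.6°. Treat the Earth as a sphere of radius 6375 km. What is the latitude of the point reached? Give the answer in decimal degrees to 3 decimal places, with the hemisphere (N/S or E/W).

δ = d/R = 4498.3/6375 = 0.705616 rad
φ₂ = arcsin(sin φ₁ cos δ + cos φ₁ sin δ cos θ)
   = arcsin(0.68692·0.76121 + 0.72673·0.64850·0.92455) = 73.45976°
λ₂ = λ₁ + atan2(sin θ sin δ cos φ₁, cos δ − sin φ₁ sin φ₂) = 24.19743°

73.460°N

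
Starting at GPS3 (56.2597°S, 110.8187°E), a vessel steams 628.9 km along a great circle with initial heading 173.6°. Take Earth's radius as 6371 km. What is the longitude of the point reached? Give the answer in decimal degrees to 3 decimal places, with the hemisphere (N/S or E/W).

δ = d/R = 628.9/6371 = 0.098713 rad
φ₂ = arcsin(sin φ₁ cos δ + cos φ₁ sin δ cos θ)
   = arcsin(-0.83156·0.99513 + 0.55543·0.09855·-0.99377) = -61.87404°
λ₂ = λ₁ + atan2(sin θ sin δ cos φ₁, cos δ − sin φ₁ sin φ₂) = 112.15402°

112.154°E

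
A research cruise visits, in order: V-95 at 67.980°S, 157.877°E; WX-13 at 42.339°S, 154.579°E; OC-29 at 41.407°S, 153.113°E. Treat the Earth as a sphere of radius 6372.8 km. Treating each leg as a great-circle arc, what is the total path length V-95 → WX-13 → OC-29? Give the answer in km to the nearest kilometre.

V-95→WX-13: c = 0.448579 rad, d = 2858.71 km
WX-13→OC-29: c = 0.025051 rad, d = 159.65 km
Total = 2858.71 + 159.65 = 3018.35 km

3018 km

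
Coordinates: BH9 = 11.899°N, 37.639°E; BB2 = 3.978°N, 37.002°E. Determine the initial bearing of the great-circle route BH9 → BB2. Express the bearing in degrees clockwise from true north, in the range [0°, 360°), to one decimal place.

Δλ = -0.6370°
y = sin Δλ · cos φ₂ = -0.011091
x = cos φ₁ sin φ₂ − sin φ₁ cos φ₂ cos Δλ = -0.137795
θ = atan2(y, x) = -175.3983° → 184.6017° (mod 360°)

184.6°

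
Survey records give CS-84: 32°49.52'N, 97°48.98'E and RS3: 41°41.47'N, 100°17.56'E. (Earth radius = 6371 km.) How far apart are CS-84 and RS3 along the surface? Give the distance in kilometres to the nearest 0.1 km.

CS-84: φ = +32.82533°, λ = +97.81633°
RS3: φ = +41.69117°, λ = +100.29267°
Δφ = 8.8658°,  Δλ = 2.4763°
a = sin²(Δφ/2) + cos φ₁ cos φ₂ sin²(Δλ/2) = 0.006267
c = 2·arcsin(√a) = 0.158495 rad = 9.0811°
d = R·c = 6371 × 0.158495 = 1009.8 km

1009.8 km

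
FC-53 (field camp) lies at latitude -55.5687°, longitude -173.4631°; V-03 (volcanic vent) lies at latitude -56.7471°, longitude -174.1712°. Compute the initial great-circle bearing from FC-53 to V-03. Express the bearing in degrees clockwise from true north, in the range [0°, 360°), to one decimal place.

Δλ = -0.7081°
y = sin Δλ · cos φ₂ = -0.006777
x = cos φ₁ sin φ₂ − sin φ₁ cos φ₂ cos Δλ = -0.020600
θ = atan2(y, x) = -161.7910° → 198.2090° (mod 360°)

198.2°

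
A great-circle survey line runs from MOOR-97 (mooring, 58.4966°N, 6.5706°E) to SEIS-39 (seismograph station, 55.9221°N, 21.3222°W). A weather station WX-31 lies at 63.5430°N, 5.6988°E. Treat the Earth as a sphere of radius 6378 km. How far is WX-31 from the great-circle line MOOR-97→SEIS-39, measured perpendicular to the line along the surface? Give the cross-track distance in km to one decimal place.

559.8 km

δ₁₃ = central angle MOOR-97→WX-31 = 0.088382 rad  (haversine)
θ₁₃ = bearing MOOR-97→WX-31 = 355.595°,  θ₁₂ = bearing MOOR-97→SEIS-39 = 272.312°
dₓₜ = R·arcsin(sin δ₁₃ · sin(θ₁₃ − θ₁₂)) = 6378·arcsin(0.08827·sin(83.284°)) = 559.823 km
|dₓₜ| = 559.823 km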